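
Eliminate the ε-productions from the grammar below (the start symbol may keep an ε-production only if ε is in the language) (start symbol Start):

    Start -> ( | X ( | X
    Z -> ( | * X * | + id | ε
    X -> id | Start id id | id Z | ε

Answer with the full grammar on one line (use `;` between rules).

The nullable symbols are {Start, X, Z}.
ε ∈ L(G) since Start is nullable, so keep Start → ε.
Expand every rule over subsets of its nullable positions: Z → * X * gives * X * | * *. X → Start id id gives Start id id | id id.

Start -> ( | X ( | X | ε; Z -> ( | * X * | * * | + id; X -> id | Start id id | id id | id Z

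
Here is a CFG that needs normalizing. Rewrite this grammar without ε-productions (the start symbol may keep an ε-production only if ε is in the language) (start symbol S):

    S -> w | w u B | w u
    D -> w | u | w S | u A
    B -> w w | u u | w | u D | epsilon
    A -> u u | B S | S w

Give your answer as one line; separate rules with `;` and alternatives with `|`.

Nullable nonterminals: {B}.
ε ∉ L(G), so no ε-production is kept.
Add the nullable-subset variants: S → w u B gives w u B | w u. A → B S gives B S | S.

S -> w | w u B | w u; D -> w | u | w S | u A; B -> w w | u u | w | u D; A -> u u | B S | S | S w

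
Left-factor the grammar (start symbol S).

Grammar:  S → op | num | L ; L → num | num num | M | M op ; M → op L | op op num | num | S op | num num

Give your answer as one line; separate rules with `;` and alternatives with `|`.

S → op | num | L; L → num L' | M L''; M → S op | op M' | num M''; L' → ε | num; L'' → ε | op; M' → L | op num; M'' → ε | num

L has alternatives sharing prefix 'num': factor to L → num L' with L' → ε | num.
L has alternatives sharing prefix 'M': factor to L → M L'' with L'' → ε | op.
M has alternatives sharing prefix 'op': factor to M → op M' with M' → L | op num.
M has alternatives sharing prefix 'num': factor to M → num M'' with M'' → ε | num.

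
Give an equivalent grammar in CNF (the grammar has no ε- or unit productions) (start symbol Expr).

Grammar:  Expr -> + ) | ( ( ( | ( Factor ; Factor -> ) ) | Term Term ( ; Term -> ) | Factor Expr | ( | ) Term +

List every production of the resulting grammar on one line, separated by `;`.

Expr -> X1 X2 | X3 Y1 | X3 Factor; Factor -> X2 X2 | Term Y2; Term -> ) | Factor Expr | ( | X2 Y3; X1 -> +; X2 -> ); X3 -> (; Y1 -> X3 X3; Y2 -> Term X3; Y3 -> Term X1

Introduce a nonterminal for each terminal appearing in a rule of length ≥ 2: X1 → +, X2 → ), X3 → (.
Binarize each right-hand side of length ≥ 3 by chaining fresh nonterminals (Y1, Y2, …): affected rules were Expr → X3 X3 X3; Factor → Term Term X3; Term → X2 Term X1.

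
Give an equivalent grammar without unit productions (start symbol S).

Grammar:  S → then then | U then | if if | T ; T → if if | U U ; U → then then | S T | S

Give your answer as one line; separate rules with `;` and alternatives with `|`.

Unit pairs: S ⇒* {T}; U ⇒* {S, T}.
For each unit pair (A, B), copy every non-unit production of B to A, then drop all unit productions.

S → then then | U then | if if | U U; T → if if | U U; U → then then | S T | U then | if if | U U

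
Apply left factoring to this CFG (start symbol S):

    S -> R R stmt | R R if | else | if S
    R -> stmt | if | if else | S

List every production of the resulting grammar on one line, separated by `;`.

S has alternatives sharing prefix 'R R': factor to S → R R S' with S' → stmt | if.
R has alternatives sharing prefix 'if': factor to R → if R' with R' → ε | else.

S -> else | if S | R R S'; R -> stmt | S | if R'; S' -> stmt | if; R' -> ε | else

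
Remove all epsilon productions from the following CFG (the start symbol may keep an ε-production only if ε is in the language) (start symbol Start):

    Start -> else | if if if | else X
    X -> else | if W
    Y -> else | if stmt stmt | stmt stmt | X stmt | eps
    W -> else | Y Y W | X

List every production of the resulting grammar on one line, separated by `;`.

Nullable nonterminals: {Y}.
ε ∉ L(G), so no ε-production is kept.
For each production, add variants omitting each subset of nullable occurrences: W → Y Y W gives Y Y W | Y W.

Start -> else | if if if | else X; X -> else | if W; Y -> else | if stmt stmt | stmt stmt | X stmt; W -> else | Y Y W | Y W | X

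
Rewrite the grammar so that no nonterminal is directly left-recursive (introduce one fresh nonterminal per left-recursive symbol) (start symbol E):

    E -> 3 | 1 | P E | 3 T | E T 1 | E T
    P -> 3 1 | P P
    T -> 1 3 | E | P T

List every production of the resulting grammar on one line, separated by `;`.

Left recursion appears on E, P.
For E: α = {T 1, T}, β = {3, 1, P E, 3 T}. Rewrite as E → β E' and E' → α E' | ε.
For P: α = {P}, β = {3 1}. Rewrite as P → β P' and P' → α P' | ε.

E -> 3 E' | 1 E' | P E E' | 3 T E'; P -> 3 1 P'; T -> 1 3 | E | P T; E' -> T 1 E' | T E' | ε; P' -> P P' | ε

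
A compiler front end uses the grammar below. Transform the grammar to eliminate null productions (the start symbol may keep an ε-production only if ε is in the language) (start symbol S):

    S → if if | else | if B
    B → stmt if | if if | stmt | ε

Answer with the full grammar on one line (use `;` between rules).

Nullable set = {B}.
ε ∉ L(G), so no ε-production is kept.
Expand every rule over subsets of its nullable positions: S → if B gives if B | if.

S → if if | else | if B | if; B → stmt if | if if | stmt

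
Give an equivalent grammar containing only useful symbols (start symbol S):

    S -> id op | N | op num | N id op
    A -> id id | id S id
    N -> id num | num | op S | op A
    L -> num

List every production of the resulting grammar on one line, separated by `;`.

S -> id op | N | op num | N id op; A -> id id | id S id; N -> id num | num | op S | op A

Generating nonterminals: {A, L, N, S}.
Reachable from S after that: {A, N, S}.
Removed useless symbols: {L} and every production mentioning them.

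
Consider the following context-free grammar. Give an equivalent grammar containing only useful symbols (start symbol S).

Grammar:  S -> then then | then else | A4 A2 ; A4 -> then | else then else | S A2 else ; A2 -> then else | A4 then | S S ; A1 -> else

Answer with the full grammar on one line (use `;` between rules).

Generating nonterminals: {A1, A2, A4, S}.
Reachable from S after that: {A2, A4, S}.
Removed useless symbols: {A1} and every production mentioning them.

S -> then then | then else | A4 A2; A4 -> then | else then else | S A2 else; A2 -> then else | A4 then | S S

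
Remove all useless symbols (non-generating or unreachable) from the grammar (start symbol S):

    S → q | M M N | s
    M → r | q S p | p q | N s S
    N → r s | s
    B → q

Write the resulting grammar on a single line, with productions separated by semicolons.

S → q | M M N | s; M → r | q S p | p q | N s S; N → r s | s

Generating nonterminals: {B, M, N, S}.
Reachable from S after that: {M, N, S}.
Removed useless symbols: {B} and every production mentioning them.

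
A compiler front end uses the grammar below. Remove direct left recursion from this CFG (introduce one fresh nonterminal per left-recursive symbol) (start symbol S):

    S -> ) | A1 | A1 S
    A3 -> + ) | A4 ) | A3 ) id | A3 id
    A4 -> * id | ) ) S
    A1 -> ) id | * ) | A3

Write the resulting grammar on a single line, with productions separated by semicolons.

Left recursion appears on A3.
For A3: α = {) id, id}, β = {+ ), A4 )}. Rewrite as A3 → β A3' and A3' → α A3' | ε.

S -> ) | A1 | A1 S; A3 -> + ) A3' | A4 ) A3'; A4 -> * id | ) ) S; A1 -> ) id | * ) | A3; A3' -> ) id A3' | id A3' | ε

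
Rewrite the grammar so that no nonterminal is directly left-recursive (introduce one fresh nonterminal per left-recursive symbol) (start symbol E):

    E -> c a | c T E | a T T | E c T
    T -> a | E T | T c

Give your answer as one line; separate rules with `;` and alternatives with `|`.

E -> c a E' | c T E E' | a T T E'; T -> a T' | E T T'; E' -> c T E' | ε; T' -> c T' | ε

E, T are directly left-recursive.
For E: α = {c T}, β = {c a, c T E, a T T}. Rewrite as E → β E' and E' → α E' | ε.
For T: α = {c}, β = {a, E T}. Rewrite as T → β T' and T' → α T' | ε.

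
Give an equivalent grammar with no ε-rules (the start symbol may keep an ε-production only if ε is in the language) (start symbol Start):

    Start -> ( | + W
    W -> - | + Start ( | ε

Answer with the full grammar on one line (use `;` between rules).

Start -> ( | + W | +; W -> - | + Start (

Nullable nonterminals: {W}.
ε ∉ L(G), so no ε-production is kept.
Expand every rule over subsets of its nullable positions: Start → + W gives + W | +.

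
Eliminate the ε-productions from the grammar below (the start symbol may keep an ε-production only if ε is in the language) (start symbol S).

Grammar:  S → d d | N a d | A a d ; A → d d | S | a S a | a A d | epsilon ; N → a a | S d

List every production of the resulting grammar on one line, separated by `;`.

S → d d | N a d | A a d | a d; A → d d | S | a S a | a A d | a d; N → a a | S d

The nullable symbols are {A}.
ε ∉ L(G), so no ε-production is kept.
Expand every rule over subsets of its nullable positions: S → A a d gives A a d | a d. A → a A d gives a A d | a d.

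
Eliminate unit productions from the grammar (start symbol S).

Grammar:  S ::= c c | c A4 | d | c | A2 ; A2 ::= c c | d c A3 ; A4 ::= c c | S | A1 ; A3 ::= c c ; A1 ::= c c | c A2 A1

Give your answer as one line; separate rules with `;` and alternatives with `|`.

S ::= c c | d c A3 | c A4 | d | c; A2 ::= c c | d c A3; A4 ::= c c | d c A3 | c A2 A1 | c A4 | d | c; A3 ::= c c; A1 ::= c c | c A2 A1

Unit pairs: A4 ⇒* {A1, A2, S}; S ⇒* {A2}.
For every A with A ⇒* B via unit rules, add B's non-unit alternatives to A; then delete every rule of the form X → Y.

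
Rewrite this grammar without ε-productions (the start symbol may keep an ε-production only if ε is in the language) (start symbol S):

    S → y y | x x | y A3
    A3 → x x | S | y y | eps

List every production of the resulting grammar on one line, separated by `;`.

S → y y | x x | y A3 | y; A3 → x x | S | y y

Nullable set = {A3}.
ε ∉ L(G), so no ε-production is kept.
Expand every rule over subsets of its nullable positions: S → y A3 gives y A3 | y.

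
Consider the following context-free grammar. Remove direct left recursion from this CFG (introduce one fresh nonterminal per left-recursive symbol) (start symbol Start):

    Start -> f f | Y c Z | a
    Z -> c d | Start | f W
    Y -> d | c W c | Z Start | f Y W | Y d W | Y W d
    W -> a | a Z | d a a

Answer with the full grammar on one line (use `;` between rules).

Directly left-recursive nonterminal: Y.
For Y: α = {d W, W d}, β = {d, c W c, Z Start, f Y W}. Rewrite as Y → β Y1 and Y1 → α Y1 | ε.

Start -> f f | Y c Z | a; Z -> c d | Start | f W; Y -> d Y1 | c W c Y1 | Z Start Y1 | f Y W Y1; W -> a | a Z | d a a; Y1 -> d W Y1 | W d Y1 | ε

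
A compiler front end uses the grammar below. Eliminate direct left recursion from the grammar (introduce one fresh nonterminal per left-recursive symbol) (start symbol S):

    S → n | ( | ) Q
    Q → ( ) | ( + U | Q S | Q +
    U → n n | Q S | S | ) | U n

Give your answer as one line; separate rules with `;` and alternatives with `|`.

Directly left-recursive nonterminals: Q, U.
For Q: α = {S, +}, β = {( ), ( + U}. Rewrite as Q → β Q' and Q' → α Q' | ε.
For U: α = {n}, β = {n n, Q S, S, )}. Rewrite as U → β U' and U' → α U' | ε.

S → n | ( | ) Q; Q → ( ) Q' | ( + U Q'; U → n n U' | Q S U' | S U' | ) U'; Q' → S Q' | + Q' | ε; U' → n U' | ε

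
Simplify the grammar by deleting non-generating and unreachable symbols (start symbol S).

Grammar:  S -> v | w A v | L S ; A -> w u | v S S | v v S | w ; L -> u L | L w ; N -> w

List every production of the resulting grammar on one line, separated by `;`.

Generating nonterminals: {A, N, S}.
Reachable from S after that: {A, S}.
Removed useless symbols: {L, N} and every production mentioning them.

S -> v | w A v; A -> w u | v S S | v v S | w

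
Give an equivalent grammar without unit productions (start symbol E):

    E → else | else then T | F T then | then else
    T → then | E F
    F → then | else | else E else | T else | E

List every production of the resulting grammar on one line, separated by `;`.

E → else | else then T | F T then | then else; T → then | E F; F → else | else then T | F T then | then else | then | else E else | T else

Unit pairs: F ⇒* {E}.
For every A with A ⇒* B via unit rules, add B's non-unit alternatives to A; then delete every rule of the form X → Y.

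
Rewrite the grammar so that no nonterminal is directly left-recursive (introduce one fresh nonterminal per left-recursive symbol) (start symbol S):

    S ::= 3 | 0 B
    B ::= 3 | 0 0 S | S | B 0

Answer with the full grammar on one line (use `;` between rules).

S ::= 3 | 0 B; B ::= 3 B' | 0 0 S B' | S B'; B' ::= 0 B' | epsilon

B is directly left-recursive.
For B: α = {0}, β = {3, 0 0 S, S}. Rewrite as B → β B' and B' → α B' | ε.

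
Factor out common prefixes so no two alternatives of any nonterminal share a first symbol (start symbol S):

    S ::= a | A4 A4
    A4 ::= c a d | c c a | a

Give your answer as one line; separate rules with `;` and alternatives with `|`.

S ::= a | A4 A4; A4 ::= a | c A4'; A4' ::= a d | c a

A4 has alternatives sharing prefix 'c': factor to A4 → c A4' with A4' → a d | c a.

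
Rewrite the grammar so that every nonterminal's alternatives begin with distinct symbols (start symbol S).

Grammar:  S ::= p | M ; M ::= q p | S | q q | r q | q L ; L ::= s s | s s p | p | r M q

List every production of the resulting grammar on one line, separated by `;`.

S ::= p | M; M ::= S | r q | q M'; L ::= p | r M q | s s L'; M' ::= p | q | L; L' ::= ε | p

M has alternatives sharing prefix 'q': factor to M → q M' with M' → p | q | L.
L has alternatives sharing prefix 's s': factor to L → s s L' with L' → ε | p.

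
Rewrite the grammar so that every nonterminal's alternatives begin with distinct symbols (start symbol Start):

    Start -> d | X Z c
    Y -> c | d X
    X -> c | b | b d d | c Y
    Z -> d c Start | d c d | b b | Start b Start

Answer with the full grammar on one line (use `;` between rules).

X has alternatives sharing prefix 'c': factor to X → c X1 with X1 → ε | Y.
X has alternatives sharing prefix 'b': factor to X → b X2 with X2 → ε | d d.
Z has alternatives sharing prefix 'd c': factor to Z → d c Z1 with Z1 → Start | d.

Start -> d | X Z c; Y -> c | d X; X -> c X1 | b X2; Z -> b b | Start b Start | d c Z1; X1 -> ε | Y; X2 -> ε | d d; Z1 -> Start | d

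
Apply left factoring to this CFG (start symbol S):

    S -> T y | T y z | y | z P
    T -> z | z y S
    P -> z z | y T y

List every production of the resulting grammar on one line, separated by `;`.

S has alternatives sharing prefix 'T y': factor to S → T y S' with S' → ε | z.
T has alternatives sharing prefix 'z': factor to T → z T' with T' → ε | y S.

S -> y | z P | T y S'; T -> z T'; P -> z z | y T y; S' -> epsilon | z; T' -> epsilon | y S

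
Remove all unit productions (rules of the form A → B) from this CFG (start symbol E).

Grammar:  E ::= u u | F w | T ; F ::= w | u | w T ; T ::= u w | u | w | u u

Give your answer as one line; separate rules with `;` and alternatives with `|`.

E ::= u u | F w | u w | u | w; F ::= w | u | w T; T ::= u w | u | w | u u

Unit pairs: E ⇒* {T}.
Replace each nonterminal's rules with the union of the non-unit rules of every nonterminal it unit-derives.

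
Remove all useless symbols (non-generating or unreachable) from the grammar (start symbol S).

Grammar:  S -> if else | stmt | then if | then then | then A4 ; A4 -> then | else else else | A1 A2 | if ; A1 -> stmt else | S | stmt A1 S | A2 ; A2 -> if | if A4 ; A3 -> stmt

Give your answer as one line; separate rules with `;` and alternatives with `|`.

Generating nonterminals: {A1, A2, A3, A4, S}.
Reachable from S after that: {A1, A2, A4, S}.
Removed useless symbols: {A3} and every production mentioning them.

S -> if else | stmt | then if | then then | then A4; A4 -> then | else else else | A1 A2 | if; A1 -> stmt else | S | stmt A1 S | A2; A2 -> if | if A4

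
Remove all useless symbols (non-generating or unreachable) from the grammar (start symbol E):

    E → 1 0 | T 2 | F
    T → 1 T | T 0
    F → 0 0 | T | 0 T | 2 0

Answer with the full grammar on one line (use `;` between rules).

E → 1 0 | F; F → 0 0 | 2 0

Generating nonterminals: {E, F}.
Reachable from E after that: {E, F}.
Removed useless symbols: {T} and every production mentioning them.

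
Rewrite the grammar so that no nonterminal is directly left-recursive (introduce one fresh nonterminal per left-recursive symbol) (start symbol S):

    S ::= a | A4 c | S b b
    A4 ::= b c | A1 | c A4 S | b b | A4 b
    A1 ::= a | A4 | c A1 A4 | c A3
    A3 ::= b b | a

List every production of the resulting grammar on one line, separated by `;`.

Left recursion appears on S, A4.
For S: α = {b b}, β = {a, A4 c}. Rewrite as S → β S' and S' → α S' | ε.
For A4: α = {b}, β = {b c, A1, c A4 S, b b}. Rewrite as A4 → β A4' and A4' → α A4' | ε.

S ::= a S' | A4 c S'; A4 ::= b c A4' | A1 A4' | c A4 S A4' | b b A4'; A1 ::= a | A4 | c A1 A4 | c A3; A3 ::= b b | a; S' ::= b b S' | ε; A4' ::= b A4' | ε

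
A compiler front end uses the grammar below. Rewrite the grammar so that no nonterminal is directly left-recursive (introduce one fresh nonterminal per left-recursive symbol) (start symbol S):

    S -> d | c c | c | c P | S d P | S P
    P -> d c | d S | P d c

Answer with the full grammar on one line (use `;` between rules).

S, P are directly left-recursive.
For S: α = {d P, P}, β = {d, c c, c, c P}. Rewrite as S → β S' and S' → α S' | ε.
For P: α = {d c}, β = {d c, d S}. Rewrite as P → β P' and P' → α P' | ε.

S -> d S' | c c S' | c S' | c P S'; P -> d c P' | d S P'; S' -> d P S' | P S' | ε; P' -> d c P' | ε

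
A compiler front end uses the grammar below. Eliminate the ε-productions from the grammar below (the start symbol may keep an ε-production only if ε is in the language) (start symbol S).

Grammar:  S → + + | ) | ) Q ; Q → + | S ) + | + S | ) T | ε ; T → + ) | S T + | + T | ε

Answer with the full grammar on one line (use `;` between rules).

S → + + | ) | ) Q; Q → + | S ) + | + S | ) T | ); T → + ) | S T + | S + | + T | +

Nullable nonterminals: {Q, T}.
ε ∉ L(G), so no ε-production is kept.
Add the nullable-subset variants: Q → ) T gives ) T | ). T → S T + gives S T + | S +. T → + T gives + T | +.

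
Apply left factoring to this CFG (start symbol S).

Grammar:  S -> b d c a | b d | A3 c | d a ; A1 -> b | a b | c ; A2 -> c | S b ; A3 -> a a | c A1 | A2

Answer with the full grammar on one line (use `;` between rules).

S has alternatives sharing prefix 'b d': factor to S → b d S' with S' → c a | ε.

S -> A3 c | d a | b d S'; A1 -> b | a b | c; A2 -> c | S b; A3 -> a a | c A1 | A2; S' -> c a | eps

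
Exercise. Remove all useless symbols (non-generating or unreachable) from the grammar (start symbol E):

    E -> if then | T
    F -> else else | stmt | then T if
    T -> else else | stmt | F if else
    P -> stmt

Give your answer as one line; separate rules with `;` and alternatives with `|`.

Generating nonterminals: {E, F, P, T}.
Reachable from E after that: {E, F, T}.
Removed useless symbols: {P} and every production mentioning them.

E -> if then | T; F -> else else | stmt | then T if; T -> else else | stmt | F if else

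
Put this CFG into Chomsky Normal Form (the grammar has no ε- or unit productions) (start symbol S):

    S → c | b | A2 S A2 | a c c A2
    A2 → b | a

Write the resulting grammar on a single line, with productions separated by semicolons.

S → c | b | A2 Y1 | X1 Y2; A2 → b | a; X1 → a; X2 → c; Y1 → S A2; Y2 → X2 Y3; Y3 → X2 A2

Introduce a nonterminal for each terminal appearing in a rule of length ≥ 2: X1 → a, X2 → c.
Binarize each right-hand side of length ≥ 3 by chaining fresh nonterminals (Y1, Y2, …): affected rules were S → A2 S A2; S → X1 X2 X2 A2.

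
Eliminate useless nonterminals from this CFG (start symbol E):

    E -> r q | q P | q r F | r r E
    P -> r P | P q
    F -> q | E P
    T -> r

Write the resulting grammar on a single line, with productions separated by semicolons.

Generating nonterminals: {E, F, T}.
Reachable from E after that: {E, F}.
Removed useless symbols: {P, T} and every production mentioning them.

E -> r q | q r F | r r E; F -> q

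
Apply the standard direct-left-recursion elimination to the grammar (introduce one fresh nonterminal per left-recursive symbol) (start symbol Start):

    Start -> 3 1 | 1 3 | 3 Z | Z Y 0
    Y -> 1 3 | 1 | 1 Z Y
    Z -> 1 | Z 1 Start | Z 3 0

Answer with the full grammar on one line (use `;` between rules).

Start -> 3 1 | 1 3 | 3 Z | Z Y 0; Y -> 1 3 | 1 | 1 Z Y; Z -> 1 Z1; Z1 -> 1 Start Z1 | 3 0 Z1 | ε

Left recursion appears on Z.
For Z: α = {1 Start, 3 0}, β = {1}. Rewrite as Z → β Z1 and Z1 → α Z1 | ε.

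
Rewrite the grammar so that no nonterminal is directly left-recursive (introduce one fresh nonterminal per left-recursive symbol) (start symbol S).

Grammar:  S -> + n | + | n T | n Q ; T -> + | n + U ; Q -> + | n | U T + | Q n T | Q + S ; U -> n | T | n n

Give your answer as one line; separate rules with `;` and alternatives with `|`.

S -> + n | + | n T | n Q; T -> + | n + U; Q -> + Q' | n Q' | U T + Q'; U -> n | T | n n; Q' -> n T Q' | + S Q' | ε

Left recursion appears on Q.
For Q: α = {n T, + S}, β = {+, n, U T +}. Rewrite as Q → β Q' and Q' → α Q' | ε.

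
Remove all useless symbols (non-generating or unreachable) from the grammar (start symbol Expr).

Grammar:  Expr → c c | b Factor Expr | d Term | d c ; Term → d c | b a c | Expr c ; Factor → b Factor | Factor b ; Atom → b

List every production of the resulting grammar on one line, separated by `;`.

Expr → c c | d Term | d c; Term → d c | b a c | Expr c

Generating nonterminals: {Atom, Expr, Term}.
Reachable from Expr after that: {Expr, Term}.
Removed useless symbols: {Atom, Factor} and every production mentioning them.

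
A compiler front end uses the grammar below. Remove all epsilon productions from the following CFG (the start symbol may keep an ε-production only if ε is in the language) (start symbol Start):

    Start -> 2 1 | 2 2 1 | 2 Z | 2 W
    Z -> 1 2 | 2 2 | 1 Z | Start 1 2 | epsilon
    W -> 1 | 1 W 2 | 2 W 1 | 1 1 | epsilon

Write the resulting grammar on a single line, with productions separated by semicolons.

Nullable nonterminals: {W, Z}.
ε ∉ L(G), so no ε-production is kept.
Add the nullable-subset variants: Start → 2 Z gives 2 Z | 2. Z → 1 Z gives 1 Z | 1. W → 1 W 2 gives 1 W 2 | 1 2. W → 2 W 1 gives 2 W 1 | 2 1.

Start -> 2 1 | 2 2 1 | 2 Z | 2 | 2 W; Z -> 1 2 | 2 2 | 1 Z | 1 | Start 1 2; W -> 1 | 1 W 2 | 1 2 | 2 W 1 | 2 1 | 1 1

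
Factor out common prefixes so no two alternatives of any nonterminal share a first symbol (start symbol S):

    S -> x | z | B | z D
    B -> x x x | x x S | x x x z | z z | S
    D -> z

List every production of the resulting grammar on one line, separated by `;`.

S has alternatives sharing prefix 'z': factor to S → z S' with S' → ε | D.
B has alternatives sharing prefix 'x x': factor to B → x x B' with B' → x | S | x z.
B' has alternatives sharing prefix 'x': factor to B' → x B'' with B'' → ε | z.

S -> x | B | z S'; B -> z z | S | x x B'; D -> z; S' -> eps | D; B' -> S | x B''; B'' -> eps | z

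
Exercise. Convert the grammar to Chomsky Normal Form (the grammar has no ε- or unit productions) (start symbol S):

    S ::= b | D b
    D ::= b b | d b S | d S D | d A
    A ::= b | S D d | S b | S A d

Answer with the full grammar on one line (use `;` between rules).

S ::= b | D X1; D ::= X1 X1 | X2 Y1 | X2 Y2 | X2 A; A ::= b | S Y3 | S X1 | S Y4; X1 ::= b; X2 ::= d; Y1 ::= X1 S; Y2 ::= S D; Y3 ::= D X2; Y4 ::= A X2

Introduce a nonterminal for each terminal appearing in a rule of length ≥ 2: X1 → b, X2 → d.
Binarize each right-hand side of length ≥ 3 by chaining fresh nonterminals (Y1, Y2, …): affected rules were D → X2 X1 S; D → X2 S D; A → S D X2; A → S A X2.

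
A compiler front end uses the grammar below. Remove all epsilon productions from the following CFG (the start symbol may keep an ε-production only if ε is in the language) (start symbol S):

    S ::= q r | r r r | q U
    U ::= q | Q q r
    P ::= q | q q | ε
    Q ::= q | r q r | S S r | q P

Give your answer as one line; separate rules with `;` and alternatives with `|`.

The nullable symbols are {P}.
ε ∉ L(G), so no ε-production is kept.

S ::= q r | r r r | q U; U ::= q | Q q r; P ::= q | q q; Q ::= q | r q r | S S r | q P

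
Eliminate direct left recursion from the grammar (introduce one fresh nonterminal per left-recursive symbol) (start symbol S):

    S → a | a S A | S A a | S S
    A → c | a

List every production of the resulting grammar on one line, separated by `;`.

S is directly left-recursive.
For S: α = {A a, S}, β = {a, a S A}. Rewrite as S → β S' and S' → α S' | ε.

S → a S' | a S A S'; A → c | a; S' → A a S' | S S' | ε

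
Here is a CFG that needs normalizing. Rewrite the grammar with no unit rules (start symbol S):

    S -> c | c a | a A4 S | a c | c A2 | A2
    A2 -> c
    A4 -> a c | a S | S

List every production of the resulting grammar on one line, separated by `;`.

S -> c | c a | a A4 S | a c | c A2; A2 -> c; A4 -> a c | a S | c | c a | a A4 S | c A2

Unit pairs: A4 ⇒* {A2, S}; S ⇒* {A2}.
Replace each nonterminal's rules with the union of the non-unit rules of every nonterminal it unit-derives.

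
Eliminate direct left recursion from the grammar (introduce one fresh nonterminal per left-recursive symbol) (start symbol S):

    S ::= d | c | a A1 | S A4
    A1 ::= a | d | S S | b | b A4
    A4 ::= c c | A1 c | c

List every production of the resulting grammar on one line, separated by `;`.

S ::= d S' | c S' | a A1 S'; A1 ::= a | d | S S | b | b A4; A4 ::= c c | A1 c | c; S' ::= A4 S' | eps

Directly left-recursive nonterminal: S.
For S: α = {A4}, β = {d, c, a A1}. Rewrite as S → β S' and S' → α S' | ε.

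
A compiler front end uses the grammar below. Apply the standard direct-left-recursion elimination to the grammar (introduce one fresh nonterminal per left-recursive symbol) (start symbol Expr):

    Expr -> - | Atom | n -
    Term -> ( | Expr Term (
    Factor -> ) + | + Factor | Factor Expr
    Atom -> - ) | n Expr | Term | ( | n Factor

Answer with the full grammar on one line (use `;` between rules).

Expr -> - | Atom | n -; Term -> ( | Expr Term (; Factor -> ) + Factor1 | + Factor Factor1; Atom -> - ) | n Expr | Term | ( | n Factor; Factor1 -> Expr Factor1 | ε

Factor is directly left-recursive.
For Factor: α = {Expr}, β = {) +, + Factor}. Rewrite as Factor → β Factor1 and Factor1 → α Factor1 | ε.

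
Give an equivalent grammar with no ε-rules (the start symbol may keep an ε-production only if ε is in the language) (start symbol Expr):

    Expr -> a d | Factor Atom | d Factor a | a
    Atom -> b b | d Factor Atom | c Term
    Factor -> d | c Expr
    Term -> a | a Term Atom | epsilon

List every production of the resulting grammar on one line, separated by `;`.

Expr -> a d | Factor Atom | d Factor a | a; Atom -> b b | d Factor Atom | c Term | c; Factor -> d | c Expr; Term -> a | a Term Atom | a Atom

Nullable nonterminals: {Term}.
ε ∉ L(G), so no ε-production is kept.
For each production, add variants omitting each subset of nullable occurrences: Atom → c Term gives c Term | c. Term → a Term Atom gives a Term Atom | a Atom.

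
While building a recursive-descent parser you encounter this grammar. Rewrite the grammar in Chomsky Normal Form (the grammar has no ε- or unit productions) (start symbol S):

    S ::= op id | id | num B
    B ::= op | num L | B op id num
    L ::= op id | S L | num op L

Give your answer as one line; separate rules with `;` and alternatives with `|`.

S ::= X1 X2 | id | X3 B; B ::= op | X3 L | B Y1; L ::= X1 X2 | S L | X3 Y3; X1 ::= op; X2 ::= id; X3 ::= num; Y1 ::= X1 Y2; Y2 ::= X2 X3; Y3 ::= X1 L

Introduce a nonterminal for each terminal appearing in a rule of length ≥ 2: X1 → op, X2 → id, X3 → num.
Binarize each right-hand side of length ≥ 3 by chaining fresh nonterminals (Y1, Y2, …): affected rules were B → B X1 X2 X3; L → X3 X1 L.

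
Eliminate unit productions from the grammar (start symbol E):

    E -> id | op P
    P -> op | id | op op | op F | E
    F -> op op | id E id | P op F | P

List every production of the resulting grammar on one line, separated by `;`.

Unit pairs: F ⇒* {E, P}; P ⇒* {E}.
Replace each nonterminal's rules with the union of the non-unit rules of every nonterminal it unit-derives.

E -> id | op P; P -> id | op P | op | op op | op F; F -> id | op P | op op | id E id | P op F | op | op F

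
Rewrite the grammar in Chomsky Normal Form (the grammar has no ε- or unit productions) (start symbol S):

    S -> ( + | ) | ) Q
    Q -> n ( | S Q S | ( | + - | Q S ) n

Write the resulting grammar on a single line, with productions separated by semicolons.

S -> X1 X2 | ) | X3 Q; Q -> X4 X1 | S Y1 | ( | X2 X5 | Q Y2; X1 -> (; X2 -> +; X3 -> ); X4 -> n; X5 -> -; Y1 -> Q S; Y2 -> S Y3; Y3 -> X3 X4

Introduce a nonterminal for each terminal appearing in a rule of length ≥ 2: X1 → (, X2 → +, X3 → ), X4 → n, X5 → -.
Binarize each right-hand side of length ≥ 3 by chaining fresh nonterminals (Y1, Y2, …): affected rules were Q → S Q S; Q → Q S X3 X4.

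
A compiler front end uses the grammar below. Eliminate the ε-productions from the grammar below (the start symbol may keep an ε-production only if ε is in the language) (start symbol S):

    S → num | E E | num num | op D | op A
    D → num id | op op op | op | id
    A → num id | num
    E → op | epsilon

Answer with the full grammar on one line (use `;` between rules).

S → num | E E | E | num num | op D | op A | ε; D → num id | op op op | op | id; A → num id | num; E → op

The nullable symbols are {E, S}.
ε ∈ L(G) since S is nullable, so keep S → ε.
Add the nullable-subset variants: S → E E gives E E | E.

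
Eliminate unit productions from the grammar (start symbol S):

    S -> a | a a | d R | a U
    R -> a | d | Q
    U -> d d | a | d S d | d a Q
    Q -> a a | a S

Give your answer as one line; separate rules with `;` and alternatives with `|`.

Unit pairs: R ⇒* {Q}.
For every A with A ⇒* B via unit rules, add B's non-unit alternatives to A; then delete every rule of the form X → Y.

S -> a | a a | d R | a U; R -> a a | a S | a | d; U -> d d | a | d S d | d a Q; Q -> a a | a S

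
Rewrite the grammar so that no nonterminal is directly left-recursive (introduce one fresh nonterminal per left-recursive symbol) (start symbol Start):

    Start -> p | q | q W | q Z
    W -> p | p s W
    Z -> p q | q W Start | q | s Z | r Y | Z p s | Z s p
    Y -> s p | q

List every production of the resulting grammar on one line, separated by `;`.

Start -> p | q | q W | q Z; W -> p | p s W; Z -> p q Z1 | q W Start Z1 | q Z1 | s Z Z1 | r Y Z1; Y -> s p | q; Z1 -> p s Z1 | s p Z1 | ε

Z is directly left-recursive.
For Z: α = {p s, s p}, β = {p q, q W Start, q, s Z, r Y}. Rewrite as Z → β Z1 and Z1 → α Z1 | ε.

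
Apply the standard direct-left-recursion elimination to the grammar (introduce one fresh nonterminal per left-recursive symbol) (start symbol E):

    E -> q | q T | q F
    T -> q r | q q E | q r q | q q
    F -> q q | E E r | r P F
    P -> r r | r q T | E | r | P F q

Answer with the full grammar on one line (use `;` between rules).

Directly left-recursive nonterminal: P.
For P: α = {F q}, β = {r r, r q T, E, r}. Rewrite as P → β P' and P' → α P' | ε.

E -> q | q T | q F; T -> q r | q q E | q r q | q q; F -> q q | E E r | r P F; P -> r r P' | r q T P' | E P' | r P'; P' -> F q P' | ε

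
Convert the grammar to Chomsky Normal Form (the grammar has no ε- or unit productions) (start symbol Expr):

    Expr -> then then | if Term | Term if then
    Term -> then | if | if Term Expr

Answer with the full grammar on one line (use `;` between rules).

Introduce a nonterminal for each terminal appearing in a rule of length ≥ 2: X1 → then, X2 → if.
Binarize each right-hand side of length ≥ 3 by chaining fresh nonterminals (Y1, Y2, …): affected rules were Expr → Term X2 X1; Term → X2 Term Expr.

Expr -> X1 X1 | X2 Term | Term Y1; Term -> then | if | X2 Y2; X1 -> then; X2 -> if; Y1 -> X2 X1; Y2 -> Term Expr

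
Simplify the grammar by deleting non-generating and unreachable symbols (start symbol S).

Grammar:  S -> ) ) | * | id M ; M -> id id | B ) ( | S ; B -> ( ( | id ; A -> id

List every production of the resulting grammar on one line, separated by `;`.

Generating nonterminals: {A, B, M, S}.
Reachable from S after that: {B, M, S}.
Removed useless symbols: {A} and every production mentioning them.

S -> ) ) | * | id M; M -> id id | B ) ( | S; B -> ( ( | id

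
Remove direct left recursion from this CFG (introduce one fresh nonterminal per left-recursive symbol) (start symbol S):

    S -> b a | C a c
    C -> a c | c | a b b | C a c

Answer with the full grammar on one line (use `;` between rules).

S -> b a | C a c; C -> a c C' | c C' | a b b C'; C' -> a c C' | ε

C is directly left-recursive.
For C: α = {a c}, β = {a c, c, a b b}. Rewrite as C → β C' and C' → α C' | ε.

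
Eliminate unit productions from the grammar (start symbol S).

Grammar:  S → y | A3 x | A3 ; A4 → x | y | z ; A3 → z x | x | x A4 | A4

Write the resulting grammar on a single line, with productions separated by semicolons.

Unit pairs: A3 ⇒* {A4}; S ⇒* {A3, A4}.
Replace each nonterminal's rules with the union of the non-unit rules of every nonterminal it unit-derives.

S → x | y | z | A3 x | z x | x A4; A4 → x | y | z; A3 → x | y | z | z x | x A4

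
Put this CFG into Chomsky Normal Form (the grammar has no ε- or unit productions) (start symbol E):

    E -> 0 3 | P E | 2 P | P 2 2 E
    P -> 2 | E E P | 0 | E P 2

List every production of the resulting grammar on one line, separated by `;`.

E -> X1 X2 | P E | X3 P | P Y1; P -> 2 | E Y3 | 0 | E Y4; X1 -> 0; X2 -> 3; X3 -> 2; Y1 -> X3 Y2; Y2 -> X3 E; Y3 -> E P; Y4 -> P X3

Introduce a nonterminal for each terminal appearing in a rule of length ≥ 2: X1 → 0, X2 → 3, X3 → 2.
Binarize each right-hand side of length ≥ 3 by chaining fresh nonterminals (Y1, Y2, …): affected rules were E → P X3 X3 E; P → E E P; P → E P X3.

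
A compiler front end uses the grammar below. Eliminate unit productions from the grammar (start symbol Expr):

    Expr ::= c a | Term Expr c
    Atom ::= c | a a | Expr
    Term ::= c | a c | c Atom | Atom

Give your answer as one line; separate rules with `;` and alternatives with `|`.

Unit pairs: Atom ⇒* {Expr}; Term ⇒* {Atom, Expr}.
Replace each nonterminal's rules with the union of the non-unit rules of every nonterminal it unit-derives.

Expr ::= c a | Term Expr c; Atom ::= c | a a | c a | Term Expr c; Term ::= c | a c | c Atom | a a | c a | Term Expr c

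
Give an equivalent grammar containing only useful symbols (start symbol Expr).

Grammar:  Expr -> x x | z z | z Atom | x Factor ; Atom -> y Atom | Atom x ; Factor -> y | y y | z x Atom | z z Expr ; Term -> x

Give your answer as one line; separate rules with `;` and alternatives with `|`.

Generating nonterminals: {Expr, Factor, Term}.
Reachable from Expr after that: {Expr, Factor}.
Removed useless symbols: {Atom, Term} and every production mentioning them.

Expr -> x x | z z | x Factor; Factor -> y | y y | z z Expr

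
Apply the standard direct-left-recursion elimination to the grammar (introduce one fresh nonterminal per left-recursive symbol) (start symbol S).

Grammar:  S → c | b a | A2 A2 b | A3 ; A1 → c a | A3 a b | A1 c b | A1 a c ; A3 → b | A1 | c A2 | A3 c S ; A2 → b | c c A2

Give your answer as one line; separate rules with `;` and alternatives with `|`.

Left recursion appears on A1, A3.
For A1: α = {c b, a c}, β = {c a, A3 a b}. Rewrite as A1 → β A1' and A1' → α A1' | ε.
For A3: α = {c S}, β = {b, A1, c A2}. Rewrite as A3 → β A3' and A3' → α A3' | ε.

S → c | b a | A2 A2 b | A3; A1 → c a A1' | A3 a b A1'; A3 → b A3' | A1 A3' | c A2 A3'; A2 → b | c c A2; A1' → c b A1' | a c A1' | ε; A3' → c S A3' | ε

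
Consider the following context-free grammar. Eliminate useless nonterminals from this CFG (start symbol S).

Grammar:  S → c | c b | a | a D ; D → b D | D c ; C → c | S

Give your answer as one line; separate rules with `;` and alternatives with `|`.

Generating nonterminals: {C, S}.
Reachable from S after that: {S}.
Removed useless symbols: {C, D} and every production mentioning them.

S → c | c b | a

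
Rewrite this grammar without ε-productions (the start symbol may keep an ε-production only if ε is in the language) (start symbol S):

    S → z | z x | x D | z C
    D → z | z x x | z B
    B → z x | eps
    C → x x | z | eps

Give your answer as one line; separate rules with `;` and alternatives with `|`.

S → z | z x | x D | z C; D → z | z x x | z B; B → z x; C → x x | z

Nullable set = {B, C}.
ε ∉ L(G), so no ε-production is kept.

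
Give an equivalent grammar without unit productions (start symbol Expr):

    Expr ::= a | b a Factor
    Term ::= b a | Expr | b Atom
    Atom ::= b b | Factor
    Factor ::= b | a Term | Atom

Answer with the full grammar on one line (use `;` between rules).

Expr ::= a | b a Factor; Term ::= b a | b Atom | a | b a Factor; Atom ::= b b | b | a Term; Factor ::= b b | b | a Term

Unit pairs: Atom ⇒* {Factor}; Factor ⇒* {Atom}; Term ⇒* {Expr}.
Replace each nonterminal's rules with the union of the non-unit rules of every nonterminal it unit-derives.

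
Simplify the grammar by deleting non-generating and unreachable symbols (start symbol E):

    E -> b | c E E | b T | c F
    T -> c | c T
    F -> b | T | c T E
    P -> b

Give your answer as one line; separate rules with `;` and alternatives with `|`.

E -> b | c E E | b T | c F; T -> c | c T; F -> b | T | c T E

Generating nonterminals: {E, F, P, T}.
Reachable from E after that: {E, F, T}.
Removed useless symbols: {P} and every production mentioning them.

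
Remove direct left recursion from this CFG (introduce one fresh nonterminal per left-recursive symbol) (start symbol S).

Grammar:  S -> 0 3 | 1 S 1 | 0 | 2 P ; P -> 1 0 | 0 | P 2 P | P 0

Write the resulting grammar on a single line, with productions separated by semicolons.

P is directly left-recursive.
For P: α = {2 P, 0}, β = {1 0, 0}. Rewrite as P → β P' and P' → α P' | ε.

S -> 0 3 | 1 S 1 | 0 | 2 P; P -> 1 0 P' | 0 P'; P' -> 2 P P' | 0 P' | ε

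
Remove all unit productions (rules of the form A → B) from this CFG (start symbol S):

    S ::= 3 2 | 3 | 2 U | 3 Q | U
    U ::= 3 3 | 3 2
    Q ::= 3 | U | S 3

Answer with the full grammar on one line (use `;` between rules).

Unit pairs: Q ⇒* {U}; S ⇒* {U}.
For each unit pair (A, B), copy every non-unit production of B to A, then drop all unit productions.

S ::= 3 3 | 3 2 | 3 | 2 U | 3 Q; U ::= 3 3 | 3 2; Q ::= 3 3 | 3 2 | 3 | S 3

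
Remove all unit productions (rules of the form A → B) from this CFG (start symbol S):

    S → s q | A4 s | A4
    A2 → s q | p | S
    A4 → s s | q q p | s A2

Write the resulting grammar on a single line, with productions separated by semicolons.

S → s s | q q p | s A2 | s q | A4 s; A2 → s s | q q p | s A2 | s q | p | A4 s; A4 → s s | q q p | s A2

Unit pairs: A2 ⇒* {A4, S}; S ⇒* {A4}.
Replace each nonterminal's rules with the union of the non-unit rules of every nonterminal it unit-derives.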